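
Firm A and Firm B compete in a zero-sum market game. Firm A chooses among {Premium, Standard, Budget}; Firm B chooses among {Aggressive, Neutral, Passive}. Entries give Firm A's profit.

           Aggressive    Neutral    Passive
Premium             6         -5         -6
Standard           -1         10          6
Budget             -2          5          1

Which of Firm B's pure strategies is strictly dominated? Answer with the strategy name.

Passive holds Firm A's payoff strictly below Neutral in every row: -6 < -5, 6 < 10, 1 < 5.
So Neutral is strictly dominated for Firm B.

Neutral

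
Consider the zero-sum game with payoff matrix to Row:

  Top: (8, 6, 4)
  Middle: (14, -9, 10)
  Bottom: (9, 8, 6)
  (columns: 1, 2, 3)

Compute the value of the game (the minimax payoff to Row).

Row minima: Top → 4, Middle → -9, Bottom → 6; maximin = 6.
Column maxima: 1 → 14, 2 → 8, 3 → 10; minimax = 8.
6 ≠ 8, so there is no saddle point; optimal play is mixed.
Top is strictly dominated by Bottom, so Row never plays it.
1 is strictly dominated by 2 (it gives Row strictly more in every row), so Column never plays it.
On the remaining 2×2 (Middle, Bottom vs 2, 3):
Let Row play Middle with probability p. Expected payoff against 2: (-9)p + 8(1−p) = −17p + 8; against 3: 10p + 6(1−p) = 4p + 6.
Setting these equal: −17p + 8 = 4p + 6 ⇒ −21p = -2 ⇒ p = 2/21, and the value is (-17)·(2/21) + 8 = 134/21.
For Column: with q = P(2), equating Middle's and Bottom's payoffs gives −19q + 10 = 2q + 6 ⇒ q = 4/21.

134/21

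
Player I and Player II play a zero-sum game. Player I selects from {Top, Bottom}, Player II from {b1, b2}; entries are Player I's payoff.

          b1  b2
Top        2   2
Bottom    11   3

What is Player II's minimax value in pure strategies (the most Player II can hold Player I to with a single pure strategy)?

Column maxima: b1 → 11, b2 → 3.
The smallest of these is 3.

3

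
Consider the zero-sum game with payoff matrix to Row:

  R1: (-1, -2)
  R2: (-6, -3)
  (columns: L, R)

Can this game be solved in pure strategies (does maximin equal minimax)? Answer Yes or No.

Row minima: R1 → -2, R2 → -6; maximin = -2.
Column maxima: L → -1, R → -2; minimax = -2.
maximin = minimax = -2, so a saddle point exists.

Yes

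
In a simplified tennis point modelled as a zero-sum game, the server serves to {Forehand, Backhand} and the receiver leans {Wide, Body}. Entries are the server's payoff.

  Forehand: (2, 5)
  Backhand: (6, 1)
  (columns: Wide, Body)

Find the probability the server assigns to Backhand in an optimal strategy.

3/8

Row minima: Forehand → 2, Backhand → 1; maximin = 2.
Column maxima: Wide → 6, Body → 5; minimax = 5.
2 ≠ 5, so there is no saddle point; optimal play is mixed.
Let the server play Forehand with probability p. Expected payoff against Wide: 2p + 6(1−p) = −4p + 6; against Body: 5p + 1(1−p) = 4p + 1.
Setting these equal: −4p + 6 = 4p + 1 ⇒ −8p = -5 ⇒ p = 5/8, and the value is (-4)·(5/8) + 6 = 7/2.
For the receiver: with q = P(Wide), equating Forehand's and Backhand's payoffs gives −3q + 5 = 5q + 1 ⇒ q = 1/2.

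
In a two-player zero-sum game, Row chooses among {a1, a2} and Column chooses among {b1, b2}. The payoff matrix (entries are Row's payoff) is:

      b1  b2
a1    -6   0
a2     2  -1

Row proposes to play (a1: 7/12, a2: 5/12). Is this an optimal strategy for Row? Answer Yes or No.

No

Against b1 this mix gives (7/12)·(-6) + (5/12)·2 = -8/3.
Against b2 this mix gives (7/12)·0 + (5/12)·(-1) = -5/12.
Column will play b1, holding Row to -8/3. Shifting weight toward the row that does better against b1 would raise this floor (the equalizing mix achieves -2/3 against both b1 and b2), so the proposed strategy is not optimal.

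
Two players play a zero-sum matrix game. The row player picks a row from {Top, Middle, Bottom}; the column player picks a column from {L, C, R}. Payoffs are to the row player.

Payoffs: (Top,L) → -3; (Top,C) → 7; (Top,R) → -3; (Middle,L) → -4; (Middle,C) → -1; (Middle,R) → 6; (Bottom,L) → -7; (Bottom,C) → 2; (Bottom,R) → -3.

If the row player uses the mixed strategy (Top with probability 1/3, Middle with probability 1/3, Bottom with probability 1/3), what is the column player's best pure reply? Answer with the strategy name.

L

If the column player plays L, the row player's expected payoff is (1/3)·(-3) + (1/3)·(-4) + (1/3)·(-7) = -14/3.
If the column player plays C, the row player's expected payoff is (1/3)·7 + (1/3)·(-1) + (1/3)·2 = 8/3.
If the column player plays R, the row player's expected payoff is (1/3)·(-3) + (1/3)·6 + (1/3)·(-3) = 0.
The column player minimizes the row player's payoff; the smallest is -14/3, so the best response is L.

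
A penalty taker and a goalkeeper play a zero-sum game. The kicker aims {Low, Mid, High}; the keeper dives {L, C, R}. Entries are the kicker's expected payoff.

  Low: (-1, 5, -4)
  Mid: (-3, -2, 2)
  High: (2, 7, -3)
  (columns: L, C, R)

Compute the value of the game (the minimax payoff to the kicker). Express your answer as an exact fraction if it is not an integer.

-1/2

Row minima: Low → -4, Mid → -3, High → -3; maximin = -3.
Column maxima: L → 2, C → 7, R → 2; minimax = 2.
-3 ≠ 2, so there is no saddle point; optimal play is mixed.
Low is strictly dominated by High, so the kicker never plays it.
C is strictly dominated by L (it gives the kicker strictly more in every row), so the keeper never plays it.
On the remaining 2×2 (Mid, High vs L, R):
Let the kicker play Mid with probability p. Expected payoff against L: (-3)p + 2(1−p) = −5p + 2; against R: 2p + (-3)(1−p) = 5p − 3.
Setting these equal: −5p + 2 = 5p − 3 ⇒ −10p = -5 ⇒ p = 1/2, and the value is (-5)·(1/2) + 2 = -1/2.
For the keeper: with q = P(L), equating Mid's and High's payoffs gives −5q + 2 = 5q − 3 ⇒ q = 1/2.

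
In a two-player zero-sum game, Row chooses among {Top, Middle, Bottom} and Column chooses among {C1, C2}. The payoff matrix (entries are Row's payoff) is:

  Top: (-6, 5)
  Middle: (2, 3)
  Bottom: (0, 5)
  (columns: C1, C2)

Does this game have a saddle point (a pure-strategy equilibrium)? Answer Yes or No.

Row minima: Top → -6, Middle → 2, Bottom → 0; maximin = 2.
Column maxima: C1 → 2, C2 → 5; minimax = 2.
maximin = minimax = 2, so a saddle point exists.

Yes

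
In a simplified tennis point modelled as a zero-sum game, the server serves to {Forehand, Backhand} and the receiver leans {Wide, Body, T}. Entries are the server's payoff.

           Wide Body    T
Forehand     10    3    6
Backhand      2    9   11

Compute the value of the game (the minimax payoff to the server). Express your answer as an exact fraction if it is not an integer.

Row minima: Forehand → 3, Backhand → 2; maximin = 3.
Column maxima: Wide → 10, Body → 9, T → 11; minimax = 9.
3 ≠ 9, so there is no saddle point; optimal play is mixed.
T is strictly dominated by Body (it gives the server strictly more in every row), so the receiver never plays it.
On the remaining 2×2 (Forehand, Backhand vs Wide, Body):
Let the server play Forehand with probability p. Expected payoff against Wide: 10p + 2(1−p) = 8p + 2; against Body: 3p + 9(1−p) = −6p + 9.
Setting these equal: 8p + 2 = −6p + 9 ⇒ 14p = 7 ⇒ p = 1/2, and the value is (8)·(1/2) + 2 = 6.
For the receiver: with q = P(Wide), equating Forehand's and Backhand's payoffs gives 7q + 3 = −7q + 9 ⇒ q = 3/7.

6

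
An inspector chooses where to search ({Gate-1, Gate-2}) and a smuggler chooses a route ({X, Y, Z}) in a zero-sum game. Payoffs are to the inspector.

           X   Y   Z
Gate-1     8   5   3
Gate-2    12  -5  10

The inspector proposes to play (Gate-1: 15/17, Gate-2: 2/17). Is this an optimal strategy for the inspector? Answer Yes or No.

Yes

Against X this mix gives (15/17)·8 + (2/17)·12 = 144/17.
Against Y this mix gives (15/17)·5 + (2/17)·(-5) = 65/17.
Against Z this mix gives (15/17)·3 + (2/17)·10 = 65/17.
All of the smuggler's active replies (Y, Z) yield 65/17, and no column does worse for the inspector. The mix makes the smuggler indifferent and guarantees 65/17, so it is optimal.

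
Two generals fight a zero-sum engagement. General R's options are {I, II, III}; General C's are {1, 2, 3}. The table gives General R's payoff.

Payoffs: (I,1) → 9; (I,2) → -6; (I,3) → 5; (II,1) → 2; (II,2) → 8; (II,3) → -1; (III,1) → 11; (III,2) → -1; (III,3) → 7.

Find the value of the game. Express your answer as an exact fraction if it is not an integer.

Row minima: I → -6, II → -1, III → -1; maximin = -1.
Column maxima: 1 → 11, 2 → 8, 3 → 7; minimax = 7.
-1 ≠ 7, so there is no saddle point; optimal play is mixed.
I is strictly dominated by III, so General R never plays it.
1 is strictly dominated by 3 (it gives General R strictly more in every row), so General C never plays it.
On the remaining 2×2 (II, III vs 2, 3):
Let General R play II with probability p. Expected payoff against 2: 8p + (-1)(1−p) = 9p − 1; against 3: (-1)p + 7(1−p) = −8p + 7.
Setting these equal: 9p − 1 = −8p + 7 ⇒ 17p = 8 ⇒ p = 8/17, and the value is (9)·(8/17) − 1 = 55/17.
For General C: with q = P(2), equating II's and III's payoffs gives 9q − 1 = −8q + 7 ⇒ q = 8/17.

55/17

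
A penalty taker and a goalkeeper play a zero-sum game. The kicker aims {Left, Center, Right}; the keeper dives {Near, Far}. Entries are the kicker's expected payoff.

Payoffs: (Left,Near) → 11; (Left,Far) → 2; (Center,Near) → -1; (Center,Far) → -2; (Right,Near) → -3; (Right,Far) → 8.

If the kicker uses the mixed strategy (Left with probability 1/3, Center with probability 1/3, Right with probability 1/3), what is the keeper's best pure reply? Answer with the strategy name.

Near

If the keeper plays Near, the kicker's expected payoff is (1/3)·11 + (1/3)·(-1) + (1/3)·(-3) = 7/3.
If the keeper plays Far, the kicker's expected payoff is (1/3)·2 + (1/3)·(-2) + (1/3)·8 = 8/3.
The keeper minimizes the kicker's payoff; the smallest is 7/3, so the best response is Near.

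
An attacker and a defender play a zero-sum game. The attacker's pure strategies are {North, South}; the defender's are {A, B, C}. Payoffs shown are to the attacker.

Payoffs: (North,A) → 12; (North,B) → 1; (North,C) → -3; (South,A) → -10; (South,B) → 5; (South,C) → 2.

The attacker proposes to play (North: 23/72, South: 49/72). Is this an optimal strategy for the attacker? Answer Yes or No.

Against A this mix gives (23/72)·12 + (49/72)·(-10) = -107/36.
Against B this mix gives (23/72)·1 + (49/72)·5 = 67/18.
Against C this mix gives (23/72)·(-3) + (49/72)·2 = 29/72.
The defender will play A, holding the attacker to -107/36. Shifting weight toward the row that does better against A would raise this floor (the equalizing mix achieves -2/9 against both A and C), so the proposed strategy is not optimal.

No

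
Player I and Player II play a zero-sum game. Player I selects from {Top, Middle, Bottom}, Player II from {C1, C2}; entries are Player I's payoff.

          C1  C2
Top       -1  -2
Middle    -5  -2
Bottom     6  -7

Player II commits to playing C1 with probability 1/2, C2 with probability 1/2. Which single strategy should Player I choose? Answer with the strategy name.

Expected payoff of Top: (1/2)·(-1) + (1/2)·(-2) = -3/2.
Expected payoff of Middle: (1/2)·(-5) + (1/2)·(-2) = -7/2.
Expected payoff of Bottom: (1/2)·6 + (1/2)·(-7) = -1/2.
The largest is -1/2, so Player I's best response is Bottom.

Bottom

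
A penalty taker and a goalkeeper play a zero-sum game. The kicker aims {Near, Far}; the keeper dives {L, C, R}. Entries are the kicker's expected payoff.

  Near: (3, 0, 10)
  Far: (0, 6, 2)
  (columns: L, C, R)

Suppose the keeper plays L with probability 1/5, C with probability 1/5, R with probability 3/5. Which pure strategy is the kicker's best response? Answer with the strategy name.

Near

Expected payoff of Near: (1/5)·3 + (1/5)·0 + (3/5)·10 = 33/5.
Expected payoff of Far: (1/5)·0 + (1/5)·6 + (3/5)·2 = 12/5.
The largest is 33/5, so the kicker's best response is Near.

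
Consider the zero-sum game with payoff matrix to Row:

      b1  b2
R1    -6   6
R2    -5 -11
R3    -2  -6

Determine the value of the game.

Row minima: R1 → -6, R2 → -11, R3 → -6; maximin = -6.
Column maxima: b1 → -2, b2 → 6; minimax = -2.
-6 ≠ -2, so there is no saddle point; optimal play is mixed.
R2 is strictly dominated by R3, so Row never plays it.
On the remaining 2×2 (R1, R3 vs b1, b2):
Let Row play R1 with probability p. Expected payoff against b1: (-6)p + (-2)(1−p) = −4p − 2; against b2: 6p + (-6)(1−p) = 12p − 6.
Setting these equal: −4p − 2 = 12p − 6 ⇒ −16p = -4 ⇒ p = 1/4, and the value is (-4)·(1/4) − 2 = -3.
For Column: with q = P(b1), equating R1's and R3's payoffs gives −12q + 6 = 4q − 6 ⇒ q = 3/4.

-3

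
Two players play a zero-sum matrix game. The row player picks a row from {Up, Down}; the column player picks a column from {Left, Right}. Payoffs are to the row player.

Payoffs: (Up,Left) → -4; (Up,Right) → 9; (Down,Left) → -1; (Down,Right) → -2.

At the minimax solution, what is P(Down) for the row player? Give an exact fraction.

13/14

Row minima: Up → -4, Down → -2; maximin = -2.
Column maxima: Left → -1, Right → 9; minimax = -1.
-2 ≠ -1, so there is no saddle point; optimal play is mixed.
Let the row player play Up with probability p. Expected payoff against Left: (-4)p + (-1)(1−p) = −3p − 1; against Right: 9p + (-2)(1−p) = 11p − 2.
Setting these equal: −3p − 1 = 11p − 2 ⇒ −14p = -1 ⇒ p = 1/14, and the value is (-3)·(1/14) − 1 = -17/14.
For the column player: with q = P(Left), equating Up's and Down's payoffs gives −13q + 9 = q − 2 ⇒ q = 11/14.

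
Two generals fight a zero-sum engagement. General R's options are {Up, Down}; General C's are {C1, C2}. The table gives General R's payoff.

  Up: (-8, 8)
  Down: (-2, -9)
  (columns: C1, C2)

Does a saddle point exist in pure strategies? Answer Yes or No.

Row minima: Up → -8, Down → -9; maximin = -8.
Column maxima: C1 → -2, C2 → 8; minimax = -2.
-8 ≠ -2, so no pure-strategy equilibrium exists.

No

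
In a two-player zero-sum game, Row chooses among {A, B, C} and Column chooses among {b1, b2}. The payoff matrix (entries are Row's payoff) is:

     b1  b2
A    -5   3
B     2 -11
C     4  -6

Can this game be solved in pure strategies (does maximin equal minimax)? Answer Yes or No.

Row minima: A → -5, B → -11, C → -6; maximin = -5.
Column maxima: b1 → 4, b2 → 3; minimax = 3.
-5 ≠ 3, so no pure-strategy equilibrium exists.

No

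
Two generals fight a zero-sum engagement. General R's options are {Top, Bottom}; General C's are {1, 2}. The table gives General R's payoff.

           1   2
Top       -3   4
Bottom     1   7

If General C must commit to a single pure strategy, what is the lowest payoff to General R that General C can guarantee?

1

Column maxima: 1 → 1, 2 → 7.
The smallest of these is 1.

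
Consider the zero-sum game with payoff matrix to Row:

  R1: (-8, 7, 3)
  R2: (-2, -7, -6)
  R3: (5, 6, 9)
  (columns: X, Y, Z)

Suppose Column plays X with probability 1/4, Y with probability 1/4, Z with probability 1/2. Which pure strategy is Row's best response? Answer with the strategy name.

Expected payoff of R1: (1/4)·(-8) + (1/4)·7 + (1/2)·3 = 5/4.
Expected payoff of R2: (1/4)·(-2) + (1/4)·(-7) + (1/2)·(-6) = -21/4.
Expected payoff of R3: (1/4)·5 + (1/4)·6 + (1/2)·9 = 29/4.
The largest is 29/4, so Row's best response is R3.

R3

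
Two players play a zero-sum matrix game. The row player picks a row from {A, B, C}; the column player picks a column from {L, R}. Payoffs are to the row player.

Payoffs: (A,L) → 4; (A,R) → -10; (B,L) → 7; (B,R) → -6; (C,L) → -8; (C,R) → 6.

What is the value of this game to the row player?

-2/9

Row minima: A → -10, B → -6, C → -8; maximin = -6.
Column maxima: L → 7, R → 6; minimax = 6.
-6 ≠ 6, so there is no saddle point; optimal play is mixed.
A is strictly dominated by B, so the row player never plays it.
On the remaining 2×2 (B, C vs L, R):
Let the row player play B with probability p. Expected payoff against L: 7p + (-8)(1−p) = 15p − 8; against R: (-6)p + 6(1−p) = −12p + 6.
Setting these equal: 15p − 8 = −12p + 6 ⇒ 27p = 14 ⇒ p = 14/27, and the value is (15)·(14/27) − 8 = -2/9.
For the column player: with q = P(L), equating B's and C's payoffs gives 13q − 6 = −14q + 6 ⇒ q = 4/9.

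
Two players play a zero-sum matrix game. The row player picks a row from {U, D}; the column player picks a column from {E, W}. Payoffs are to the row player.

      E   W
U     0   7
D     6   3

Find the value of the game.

21/5

Row minima: U → 0, D → 3; maximin = 3.
Column maxima: E → 6, W → 7; minimax = 6.
3 ≠ 6, so there is no saddle point; optimal play is mixed.
Let the row player play U with probability p. Expected payoff against E: 0p + 6(1−p) = −6p + 6; against W: 7p + 3(1−p) = 4p + 3.
Setting these equal: −6p + 6 = 4p + 3 ⇒ −10p = -3 ⇒ p = 3/10, and the value is (-6)·(3/10) + 6 = 21/5.
For the column player: with q = P(E), equating U's and D's payoffs gives −7q + 7 = 3q + 3 ⇒ q = 2/5.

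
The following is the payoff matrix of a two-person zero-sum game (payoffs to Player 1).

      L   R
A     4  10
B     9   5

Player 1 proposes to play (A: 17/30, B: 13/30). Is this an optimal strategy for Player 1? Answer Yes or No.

Against L this mix gives (17/30)·4 + (13/30)·9 = 37/6.
Against R this mix gives (17/30)·10 + (13/30)·5 = 47/6.
Player 2 will play L, holding Player 1 to 37/6. Shifting weight toward the row that does better against L would raise this floor (the equalizing mix achieves 7 against both L and R), so the proposed strategy is not optimal.

No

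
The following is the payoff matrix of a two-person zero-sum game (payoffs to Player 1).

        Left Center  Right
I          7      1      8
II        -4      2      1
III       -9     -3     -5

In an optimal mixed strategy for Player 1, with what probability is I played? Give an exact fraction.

1/2

Row minima: I → 1, II → -4, III → -9; maximin = 1.
Column maxima: Left → 7, Center → 2, Right → 8; minimax = 2.
1 ≠ 2, so there is no saddle point; optimal play is mixed.
III is strictly dominated by I, so Player 1 never plays it.
Right is strictly dominated by Left (it gives Player 1 strictly more in every row), so Player 2 never plays it.
On the remaining 2×2 (I, II vs Left, Center):
Let Player 1 play I with probability p. Expected payoff against Left: 7p + (-4)(1−p) = 11p − 4; against Center: 1p + 2(1−p) = −p + 2.
Setting these equal: 11p − 4 = −p + 2 ⇒ 12p = 6 ⇒ p = 1/2, and the value is (11)·(1/2) − 4 = 3/2.
For Player 2: with q = P(Left), equating I's and II's payoffs gives 6q + 1 = −6q + 2 ⇒ q = 1/12.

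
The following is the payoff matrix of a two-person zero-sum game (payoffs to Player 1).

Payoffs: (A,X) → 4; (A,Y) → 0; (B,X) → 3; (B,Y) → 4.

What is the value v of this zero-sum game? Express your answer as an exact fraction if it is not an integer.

Row minima: A → 0, B → 3; maximin = 3.
Column maxima: X → 4, Y → 4; minimax = 4.
3 ≠ 4, so there is no saddle point; optimal play is mixed.
Let Player 1 play A with probability p. Expected payoff against X: 4p + 3(1−p) = p + 3; against Y: 0p + 4(1−p) = −4p + 4.
Setting these equal: p + 3 = −4p + 4 ⇒ 5p = 1 ⇒ p = 1/5, and the value is (1)·(1/5) + 3 = 16/5.
For Player 2: with q = P(X), equating A's and B's payoffs gives 4q = −q + 4 ⇒ q = 4/5.

16/5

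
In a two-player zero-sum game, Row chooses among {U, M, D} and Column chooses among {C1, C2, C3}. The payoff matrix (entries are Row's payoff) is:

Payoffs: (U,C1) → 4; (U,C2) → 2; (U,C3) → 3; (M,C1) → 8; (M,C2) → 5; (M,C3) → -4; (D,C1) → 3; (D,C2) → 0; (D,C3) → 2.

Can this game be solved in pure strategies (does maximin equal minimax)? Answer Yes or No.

No

Row minima: U → 2, M → -4, D → 0; maximin = 2.
Column maxima: C1 → 8, C2 → 5, C3 → 3; minimax = 3.
2 ≠ 3, so no pure-strategy equilibrium exists.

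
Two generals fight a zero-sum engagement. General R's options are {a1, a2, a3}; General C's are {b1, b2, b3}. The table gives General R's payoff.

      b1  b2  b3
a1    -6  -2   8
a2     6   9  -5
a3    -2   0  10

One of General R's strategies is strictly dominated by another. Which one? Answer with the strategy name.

a3 gives a strictly higher payoff than a1 against every column: -2 > -6, 0 > -2, 10 > 8.
So a1 is strictly dominated and General R never plays it.

a1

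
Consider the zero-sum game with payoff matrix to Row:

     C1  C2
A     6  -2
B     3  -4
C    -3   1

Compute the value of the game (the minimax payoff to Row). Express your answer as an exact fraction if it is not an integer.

Row minima: A → -2, B → -4, C → -3; maximin = -2.
Column maxima: C1 → 6, C2 → 1; minimax = 1.
-2 ≠ 1, so there is no saddle point; optimal play is mixed.
B is strictly dominated by A, so Row never plays it.
On the remaining 2×2 (A, C vs C1, C2):
Let Row play A with probability p. Expected payoff against C1: 6p + (-3)(1−p) = 9p − 3; against C2: (-2)p + 1(1−p) = −3p + 1.
Setting these equal: 9p − 3 = −3p + 1 ⇒ 12p = 4 ⇒ p = 1/3, and the value is (9)·(1/3) − 3 = 0.
For Column: with q = P(C1), equating A's and C's payoffs gives 8q − 2 = −4q + 1 ⇒ q = 1/4.

0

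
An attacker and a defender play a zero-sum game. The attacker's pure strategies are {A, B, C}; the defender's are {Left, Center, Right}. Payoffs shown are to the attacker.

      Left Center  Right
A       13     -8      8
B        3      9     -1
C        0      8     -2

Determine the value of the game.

32/13

Row minima: A → -8, B → -1, C → -2; maximin = -1.
Column maxima: Left → 13, Center → 9, Right → 8; minimax = 8.
-1 ≠ 8, so there is no saddle point; optimal play is mixed.
C is strictly dominated by B, so the attacker never plays it.
Left is strictly dominated by Right (it gives the attacker strictly more in every row), so the defender never plays it.
On the remaining 2×2 (A, B vs Center, Right):
Let the attacker play A with probability p. Expected payoff against Center: (-8)p + 9(1−p) = −17p + 9; against Right: 8p + (-1)(1−p) = 9p − 1.
Setting these equal: −17p + 9 = 9p − 1 ⇒ −26p = -10 ⇒ p = 5/13, and the value is (-17)·(5/13) + 9 = 32/13.
For the defender: with q = P(Center), equating A's and B's payoffs gives −16q + 8 = 10q − 1 ⇒ q = 9/26.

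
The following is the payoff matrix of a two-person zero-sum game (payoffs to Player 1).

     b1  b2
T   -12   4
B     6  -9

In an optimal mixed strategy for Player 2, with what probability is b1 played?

13/31

Row minima: T → -12, B → -9; maximin = -9.
Column maxima: b1 → 6, b2 → 4; minimax = 4.
-9 ≠ 4, so there is no saddle point; optimal play is mixed.
Let Player 1 play T with probability p. Expected payoff against b1: (-12)p + 6(1−p) = −18p + 6; against b2: 4p + (-9)(1−p) = 13p − 9.
Setting these equal: −18p + 6 = 13p − 9 ⇒ −31p = -15 ⇒ p = 15/31, and the value is (-18)·(15/31) + 6 = -84/31.
For Player 2: with q = P(b1), equating T's and B's payoffs gives −16q + 4 = 15q − 9 ⇒ q = 13/31.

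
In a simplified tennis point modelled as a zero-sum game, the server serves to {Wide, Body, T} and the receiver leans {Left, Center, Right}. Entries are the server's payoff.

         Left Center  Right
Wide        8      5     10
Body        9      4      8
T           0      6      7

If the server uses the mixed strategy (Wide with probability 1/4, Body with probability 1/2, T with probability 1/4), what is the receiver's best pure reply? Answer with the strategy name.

Center

If the receiver plays Left, the server's expected payoff is (1/4)·8 + (1/2)·9 + (1/4)·0 = 13/2.
If the receiver plays Center, the server's expected payoff is (1/4)·5 + (1/2)·4 + (1/4)·6 = 19/4.
If the receiver plays Right, the server's expected payoff is (1/4)·10 + (1/2)·8 + (1/4)·7 = 33/4.
The receiver minimizes the server's payoff; the smallest is 19/4, so the best response is Center.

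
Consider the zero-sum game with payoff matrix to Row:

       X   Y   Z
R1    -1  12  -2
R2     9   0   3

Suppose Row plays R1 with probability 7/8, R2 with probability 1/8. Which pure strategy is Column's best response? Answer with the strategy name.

Z

If Column plays X, Row's expected payoff is (7/8)·(-1) + (1/8)·9 = 1/4.
If Column plays Y, Row's expected payoff is (7/8)·12 + (1/8)·0 = 21/2.
If Column plays Z, Row's expected payoff is (7/8)·(-2) + (1/8)·3 = -11/8.
Column minimizes Row's payoff; the smallest is -11/8, so the best response is Z.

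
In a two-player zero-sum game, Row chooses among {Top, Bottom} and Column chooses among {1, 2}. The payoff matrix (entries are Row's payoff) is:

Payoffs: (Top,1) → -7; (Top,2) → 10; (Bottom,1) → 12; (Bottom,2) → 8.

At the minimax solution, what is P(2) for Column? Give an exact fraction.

Row minima: Top → -7, Bottom → 8; maximin = 8.
Column maxima: 1 → 12, 2 → 10; minimax = 10.
8 ≠ 10, so there is no saddle point; optimal play is mixed.
Let Row play Top with probability p. Expected payoff against 1: (-7)p + 12(1−p) = −19p + 12; against 2: 10p + 8(1−p) = 2p + 8.
Setting these equal: −19p + 12 = 2p + 8 ⇒ −21p = -4 ⇒ p = 4/21, and the value is (-19)·(4/21) + 12 = 176/21.
For Column: with q = P(1), equating Top's and Bottom's payoffs gives −17q + 10 = 4q + 8 ⇒ q = 2/21.

19/21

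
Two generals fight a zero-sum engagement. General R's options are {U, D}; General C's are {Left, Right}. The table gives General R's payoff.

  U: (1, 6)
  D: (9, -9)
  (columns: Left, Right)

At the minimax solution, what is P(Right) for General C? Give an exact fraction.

Row minima: U → 1, D → -9; maximin = 1.
Column maxima: Left → 9, Right → 6; minimax = 6.
1 ≠ 6, so there is no saddle point; optimal play is mixed.
Let General R play U with probability p. Expected payoff against Left: 1p + 9(1−p) = −8p + 9; against Right: 6p + (-9)(1−p) = 15p − 9.
Setting these equal: −8p + 9 = 15p − 9 ⇒ −23p = -18 ⇒ p = 18/23, and the value is (-8)·(18/23) + 9 = 63/23.
For General C: with q = P(Left), equating U's and D's payoffs gives −5q + 6 = 18q − 9 ⇒ q = 15/23.

8/23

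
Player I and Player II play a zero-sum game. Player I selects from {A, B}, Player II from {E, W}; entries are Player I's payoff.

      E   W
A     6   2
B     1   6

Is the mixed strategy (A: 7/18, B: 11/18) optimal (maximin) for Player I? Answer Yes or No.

No

Against E this mix gives (7/18)·6 + (11/18)·1 = 53/18.
Against W this mix gives (7/18)·2 + (11/18)·6 = 40/9.
Player II will play E, holding Player I to 53/18. Shifting weight toward the row that does better against E would raise this floor (the equalizing mix achieves 34/9 against both E and W), so the proposed strategy is not optimal.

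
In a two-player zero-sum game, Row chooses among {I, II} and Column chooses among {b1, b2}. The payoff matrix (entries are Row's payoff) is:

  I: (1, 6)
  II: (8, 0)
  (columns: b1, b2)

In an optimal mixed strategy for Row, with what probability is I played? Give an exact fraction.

Row minima: I → 1, II → 0; maximin = 1.
Column maxima: b1 → 8, b2 → 6; minimax = 6.
1 ≠ 6, so there is no saddle point; optimal play is mixed.
Let Row play I with probability p. Expected payoff against b1: 1p + 8(1−p) = −7p + 8; against b2: 6p + 0(1−p) = 6p.
Setting these equal: −7p + 8 = 6p ⇒ −13p = -8 ⇒ p = 8/13, and the value is (-7)·(8/13) + 8 = 48/13.
For Column: with q = P(b1), equating I's and II's payoffs gives −5q + 6 = 8q ⇒ q = 6/13.

8/13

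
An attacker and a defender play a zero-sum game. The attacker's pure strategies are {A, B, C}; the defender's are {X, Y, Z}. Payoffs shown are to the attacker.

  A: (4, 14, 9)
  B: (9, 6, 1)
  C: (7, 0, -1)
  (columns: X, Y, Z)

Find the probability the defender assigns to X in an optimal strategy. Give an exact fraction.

8/13

Row minima: A → 4, B → 1, C → -1; maximin = 4.
Column maxima: X → 9, Y → 14, Z → 9; minimax = 9.
4 ≠ 9, so there is no saddle point; optimal play is mixed.
C is strictly dominated by B, so the attacker never plays it.
Y is strictly dominated by Z (it gives the attacker strictly more in every row), so the defender never plays it.
On the remaining 2×2 (A, B vs X, Z):
Let the attacker play A with probability p. Expected payoff against X: 4p + 9(1−p) = −5p + 9; against Z: 9p + 1(1−p) = 8p + 1.
Setting these equal: −5p + 9 = 8p + 1 ⇒ −13p = -8 ⇒ p = 8/13, and the value is (-5)·(8/13) + 9 = 77/13.
For the defender: with q = P(X), equating A's and B's payoffs gives −5q + 9 = 8q + 1 ⇒ q = 8/13.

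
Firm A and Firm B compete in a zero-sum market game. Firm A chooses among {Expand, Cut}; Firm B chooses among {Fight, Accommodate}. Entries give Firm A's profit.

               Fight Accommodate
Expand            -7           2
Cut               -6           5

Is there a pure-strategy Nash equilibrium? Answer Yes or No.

Row minima: Expand → -7, Cut → -6; maximin = -6.
Column maxima: Fight → -6, Accommodate → 5; minimax = -6.
maximin = minimax = -6, so a saddle point exists.

Yes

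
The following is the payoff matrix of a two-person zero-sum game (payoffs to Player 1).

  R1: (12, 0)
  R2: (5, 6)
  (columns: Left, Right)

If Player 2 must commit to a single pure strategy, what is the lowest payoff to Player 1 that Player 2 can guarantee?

Column maxima: Left → 12, Right → 6.
The smallest of these is 6.

6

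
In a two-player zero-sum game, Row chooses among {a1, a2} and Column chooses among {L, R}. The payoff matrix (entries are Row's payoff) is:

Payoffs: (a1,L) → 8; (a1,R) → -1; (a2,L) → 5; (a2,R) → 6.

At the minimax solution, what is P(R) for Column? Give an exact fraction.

Row minima: a1 → -1, a2 → 5; maximin = 5.
Column maxima: L → 8, R → 6; minimax = 6.
5 ≠ 6, so there is no saddle point; optimal play is mixed.
Let Row play a1 with probability p. Expected payoff against L: 8p + 5(1−p) = 3p + 5; against R: (-1)p + 6(1−p) = −7p + 6.
Setting these equal: 3p + 5 = −7p + 6 ⇒ 10p = 1 ⇒ p = 1/10, and the value is (3)·(1/10) + 5 = 53/10.
For Column: with q = P(L), equating a1's and a2's payoffs gives 9q − 1 = −q + 6 ⇒ q = 7/10.

3/10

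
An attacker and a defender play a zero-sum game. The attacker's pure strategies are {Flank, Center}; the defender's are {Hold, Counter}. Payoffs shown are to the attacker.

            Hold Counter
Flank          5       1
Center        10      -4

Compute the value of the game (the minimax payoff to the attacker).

1

Row minima: Flank → 1, Center → -4; maximin = 1.
Column maxima: Hold → 10, Counter → 1; minimax = 1.
Since maximin = minimax = 1, there is a saddle point and the value is 1.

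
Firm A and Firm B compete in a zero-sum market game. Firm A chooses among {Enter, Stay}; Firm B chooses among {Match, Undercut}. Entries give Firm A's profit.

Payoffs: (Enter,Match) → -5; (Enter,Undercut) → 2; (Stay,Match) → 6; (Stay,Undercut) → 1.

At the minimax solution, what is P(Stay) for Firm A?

7/12

Row minima: Enter → -5, Stay → 1; maximin = 1.
Column maxima: Match → 6, Undercut → 2; minimax = 2.
1 ≠ 2, so there is no saddle point; optimal play is mixed.
Let Firm A play Enter with probability p. Expected payoff against Match: (-5)p + 6(1−p) = −11p + 6; against Undercut: 2p + 1(1−p) = p + 1.
Setting these equal: −11p + 6 = p + 1 ⇒ −12p = -5 ⇒ p = 5/12, and the value is (-11)·(5/12) + 6 = 17/12.
For Firm B: with q = P(Match), equating Enter's and Stay's payoffs gives −7q + 2 = 5q + 1 ⇒ q = 1/12.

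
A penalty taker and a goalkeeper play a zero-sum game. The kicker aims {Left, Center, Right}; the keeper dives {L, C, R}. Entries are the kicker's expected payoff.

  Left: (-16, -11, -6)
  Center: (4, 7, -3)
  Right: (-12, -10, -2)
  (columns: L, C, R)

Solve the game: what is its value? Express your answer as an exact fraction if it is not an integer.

-44/17

Row minima: Left → -16, Center → -3, Right → -12; maximin = -3.
Column maxima: L → 4, C → 7, R → -2; minimax = -2.
-3 ≠ -2, so there is no saddle point; optimal play is mixed.
Left is strictly dominated by Center, so the kicker never plays it.
C is strictly dominated by L (it gives the kicker strictly more in every row), so the keeper never plays it.
On the remaining 2×2 (Center, Right vs L, R):
Let the kicker play Center with probability p. Expected payoff against L: 4p + (-12)(1−p) = 16p − 12; against R: (-3)p + (-2)(1−p) = −p − 2.
Setting these equal: 16p − 12 = −p − 2 ⇒ 17p = 10 ⇒ p = 10/17, and the value is (16)·(10/17) − 12 = -44/17.
For the keeper: with q = P(L), equating Center's and Right's payoffs gives 7q − 3 = −10q − 2 ⇒ q = 1/17.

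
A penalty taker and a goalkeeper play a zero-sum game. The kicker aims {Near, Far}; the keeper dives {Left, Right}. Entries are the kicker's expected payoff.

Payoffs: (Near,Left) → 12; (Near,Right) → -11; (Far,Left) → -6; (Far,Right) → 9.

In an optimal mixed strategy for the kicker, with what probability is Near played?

15/38

Row minima: Near → -11, Far → -6; maximin = -6.
Column maxima: Left → 12, Right → 9; minimax = 9.
-6 ≠ 9, so there is no saddle point; optimal play is mixed.
Let the kicker play Near with probability p. Expected payoff against Left: 12p + (-6)(1−p) = 18p − 6; against Right: (-11)p + 9(1−p) = −20p + 9.
Setting these equal: 18p − 6 = −20p + 9 ⇒ 38p = 15 ⇒ p = 15/38, and the value is (18)·(15/38) − 6 = 21/19.
For the keeper: with q = P(Left), equating Near's and Far's payoffs gives 23q − 11 = −15q + 9 ⇒ q = 10/19.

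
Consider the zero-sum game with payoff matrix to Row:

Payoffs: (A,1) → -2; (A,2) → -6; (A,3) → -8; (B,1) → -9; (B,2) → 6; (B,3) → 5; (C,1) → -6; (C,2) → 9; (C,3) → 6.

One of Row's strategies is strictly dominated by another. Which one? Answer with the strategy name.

B

C gives a strictly higher payoff than B against every column: -6 > -9, 9 > 6, 6 > 5.
So B is strictly dominated and Row never plays it.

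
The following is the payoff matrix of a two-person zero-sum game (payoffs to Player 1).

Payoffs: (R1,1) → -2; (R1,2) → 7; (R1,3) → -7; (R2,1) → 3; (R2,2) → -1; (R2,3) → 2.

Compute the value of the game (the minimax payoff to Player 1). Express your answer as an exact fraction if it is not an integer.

7/17

Row minima: R1 → -7, R2 → -1; maximin = -1.
Column maxima: 1 → 3, 2 → 7, 3 → 2; minimax = 2.
-1 ≠ 2, so there is no saddle point; optimal play is mixed.
1 is strictly dominated by 3 (it gives Player 1 strictly more in every row), so Player 2 never plays it.
On the remaining 2×2 (R1, R2 vs 2, 3):
Let Player 1 play R1 with probability p. Expected payoff against 2: 7p + (-1)(1−p) = 8p − 1; against 3: (-7)p + 2(1−p) = −9p + 2.
Setting these equal: 8p − 1 = −9p + 2 ⇒ 17p = 3 ⇒ p = 3/17, and the value is (8)·(3/17) − 1 = 7/17.
For Player 2: with q = P(2), equating R1's and R2's payoffs gives 14q − 7 = −3q + 2 ⇒ q = 9/17.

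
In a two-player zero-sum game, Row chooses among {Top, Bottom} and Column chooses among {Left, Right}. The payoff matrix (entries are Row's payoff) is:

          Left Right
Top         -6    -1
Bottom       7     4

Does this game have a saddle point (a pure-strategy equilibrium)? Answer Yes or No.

Yes

Row minima: Top → -6, Bottom → 4; maximin = 4.
Column maxima: Left → 7, Right → 4; minimax = 4.
maximin = minimax = 4, so a saddle point exists.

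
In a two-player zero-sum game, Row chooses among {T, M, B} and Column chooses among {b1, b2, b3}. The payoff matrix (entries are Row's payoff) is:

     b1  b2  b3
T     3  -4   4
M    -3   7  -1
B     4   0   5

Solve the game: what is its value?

2

Row minima: T → -4, M → -3, B → 0; maximin = 0.
Column maxima: b1 → 4, b2 → 7, b3 → 5; minimax = 4.
0 ≠ 4, so there is no saddle point; optimal play is mixed.
T is strictly dominated by B, so Row never plays it.
b3 is strictly dominated by b1 (it gives Row strictly more in every row), so Column never plays it.
On the remaining 2×2 (M, B vs b1, b2):
Let Row play M with probability p. Expected payoff against b1: (-3)p + 4(1−p) = −7p + 4; against b2: 7p + 0(1−p) = 7p.
Setting these equal: −7p + 4 = 7p ⇒ −14p = -4 ⇒ p = 2/7, and the value is (-7)·(2/7) + 4 = 2.
For Column: with q = P(b1), equating M's and B's payoffs gives −10q + 7 = 4q ⇒ q = 1/2.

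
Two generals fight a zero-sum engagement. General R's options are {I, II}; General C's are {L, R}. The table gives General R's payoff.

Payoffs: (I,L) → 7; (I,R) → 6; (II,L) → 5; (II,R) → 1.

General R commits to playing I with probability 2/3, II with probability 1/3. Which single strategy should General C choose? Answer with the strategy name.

R

If General C plays L, General R's expected payoff is (2/3)·7 + (1/3)·5 = 19/3.
If General C plays R, General R's expected payoff is (2/3)·6 + (1/3)·1 = 13/3.
General C minimizes General R's payoff; the smallest is 13/3, so the best response is R.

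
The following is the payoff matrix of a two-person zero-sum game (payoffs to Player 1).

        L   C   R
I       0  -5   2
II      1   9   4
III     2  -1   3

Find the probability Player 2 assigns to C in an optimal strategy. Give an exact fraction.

1/11

Row minima: I → -5, II → 1, III → -1; maximin = 1.
Column maxima: L → 2, C → 9, R → 4; minimax = 2.
1 ≠ 2, so there is no saddle point; optimal play is mixed.
I is strictly dominated by II, so Player 1 never plays it.
R is strictly dominated by L (it gives Player 1 strictly more in every row), so Player 2 never plays it.
On the remaining 2×2 (II, III vs L, C):
Let Player 1 play II with probability p. Expected payoff against L: 1p + 2(1−p) = −p + 2; against C: 9p + (-1)(1−p) = 10p − 1.
Setting these equal: −p + 2 = 10p − 1 ⇒ −11p = -3 ⇒ p = 3/11, and the value is (-1)·(3/11) + 2 = 19/11.
For Player 2: with q = P(L), equating II's and III's payoffs gives −8q + 9 = 3q − 1 ⇒ q = 10/11.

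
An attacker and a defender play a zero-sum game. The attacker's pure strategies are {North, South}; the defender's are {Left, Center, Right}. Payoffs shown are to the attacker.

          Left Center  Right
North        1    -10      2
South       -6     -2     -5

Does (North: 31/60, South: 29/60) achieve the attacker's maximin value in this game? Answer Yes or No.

No

Against Left this mix gives (31/60)·1 + (29/60)·(-6) = -143/60.
Against Center this mix gives (31/60)·(-10) + (29/60)·(-2) = -92/15.
Against Right this mix gives (31/60)·2 + (29/60)·(-5) = -83/60.
The defender will play Center, holding the attacker to -92/15. Shifting weight toward the row that does better against Center would raise this floor (the equalizing mix achieves -62/15 against both Center and Left), so the proposed strategy is not optimal.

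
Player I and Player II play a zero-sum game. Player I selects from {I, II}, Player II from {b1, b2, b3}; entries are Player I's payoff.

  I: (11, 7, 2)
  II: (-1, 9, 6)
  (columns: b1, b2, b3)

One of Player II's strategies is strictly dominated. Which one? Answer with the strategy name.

b3 holds Player I's payoff strictly below b2 in every row: 2 < 7, 6 < 9.
So b2 is strictly dominated for Player II.

b2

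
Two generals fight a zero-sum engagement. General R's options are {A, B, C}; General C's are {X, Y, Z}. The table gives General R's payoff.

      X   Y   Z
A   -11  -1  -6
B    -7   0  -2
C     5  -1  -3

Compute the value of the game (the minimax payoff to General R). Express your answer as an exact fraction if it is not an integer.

Row minima: A → -11, B → -7, C → -3; maximin = -3.
Column maxima: X → 5, Y → 0, Z → -2; minimax = -2.
-3 ≠ -2, so there is no saddle point; optimal play is mixed.
A is strictly dominated by B, so General R never plays it.
Y is strictly dominated by Z (it gives General R strictly more in every row), so General C never plays it.
On the remaining 2×2 (B, C vs X, Z):
Let General R play B with probability p. Expected payoff against X: (-7)p + 5(1−p) = −12p + 5; against Z: (-2)p + (-3)(1−p) = p − 3.
Setting these equal: −12p + 5 = p − 3 ⇒ −13p = -8 ⇒ p = 8/13, and the value is (-12)·(8/13) + 5 = -31/13.
For General C: with q = P(X), equating B's and C's payoffs gives −5q − 2 = 8q − 3 ⇒ q = 1/13.

-31/13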